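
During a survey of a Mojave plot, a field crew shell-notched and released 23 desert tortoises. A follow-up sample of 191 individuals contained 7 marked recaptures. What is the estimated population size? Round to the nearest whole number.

N ≈ 628

Lincoln-Petersen assumes M/N = R/C, so N = M·C / R.
N = (23 × 191) / 7 = 4393 / 7 ≈ 627.6 → 628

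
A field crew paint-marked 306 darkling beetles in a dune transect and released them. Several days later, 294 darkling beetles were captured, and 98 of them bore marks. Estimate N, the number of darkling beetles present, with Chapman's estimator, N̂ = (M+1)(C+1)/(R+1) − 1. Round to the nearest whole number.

N ≈ 914

N̂ = (306+1)(294+1)/(98+1) − 1 = 307·295/99 − 1
= 90565/99 − 1 ≈ 914.8 − 1 ≈ 913.8 → 914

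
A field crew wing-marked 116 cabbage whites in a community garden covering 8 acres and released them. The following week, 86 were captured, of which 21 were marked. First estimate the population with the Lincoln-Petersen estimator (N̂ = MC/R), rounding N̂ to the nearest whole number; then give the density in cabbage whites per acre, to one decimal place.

N̂ = 116·86/21 = 9976/21 ≈ 475.0 → 475
Density = N̂ / area = 475 / 8 ≈ 59.38 → 59.4 per acre

density ≈ 59.4 cabbage whites per acre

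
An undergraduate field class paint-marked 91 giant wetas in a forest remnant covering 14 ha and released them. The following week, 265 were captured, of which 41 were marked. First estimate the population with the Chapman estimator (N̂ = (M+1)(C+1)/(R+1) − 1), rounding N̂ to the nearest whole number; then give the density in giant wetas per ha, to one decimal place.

density ≈ 41.6 giant wetas per ha

N̂ = 92·266/42 − 1 = 24472/42 − 1 ≈ 581.7 → 582
Density = N̂ / area = 582 / 14 ≈ 41.57 → 41.6 per ha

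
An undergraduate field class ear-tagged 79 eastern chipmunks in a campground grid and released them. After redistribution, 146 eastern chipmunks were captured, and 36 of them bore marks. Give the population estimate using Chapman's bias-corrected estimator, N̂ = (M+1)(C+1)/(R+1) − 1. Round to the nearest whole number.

N̂ = (79+1)(146+1)/(36+1) − 1 = 80·147/37 − 1
= 11760/37 − 1 ≈ 317.8 − 1 ≈ 316.8 → 317

N ≈ 317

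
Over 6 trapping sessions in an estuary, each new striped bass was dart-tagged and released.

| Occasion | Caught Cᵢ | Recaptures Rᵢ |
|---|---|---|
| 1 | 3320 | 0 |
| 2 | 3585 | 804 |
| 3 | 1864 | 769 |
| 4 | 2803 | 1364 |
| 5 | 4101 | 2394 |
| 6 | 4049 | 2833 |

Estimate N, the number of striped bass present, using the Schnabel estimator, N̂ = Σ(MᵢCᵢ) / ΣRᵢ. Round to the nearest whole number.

N ≈ 14,788

Marked at large before each occasion: Mᵢ = Σⱼ<ᵢ (Cⱼ − Rⱼ) → M1=0, M2=3320, M3=6101, M4=7196, M5=8635, M6=10342
Σ MᵢCᵢ = 0·3320 + 3320·3585 + 6101·1864 + 7196·2803 + 8635·4101 + 10342·4049 = 0 + 11902200 + 11372264 + 20170388 + 35412135 + 41874758 = 120731745
Σ Rᵢ = 0 + 804 + 769 + 1364 + 2394 + 2833 = 8164
N̂ = 120731745 / 8164 ≈ 14788.3 → 14788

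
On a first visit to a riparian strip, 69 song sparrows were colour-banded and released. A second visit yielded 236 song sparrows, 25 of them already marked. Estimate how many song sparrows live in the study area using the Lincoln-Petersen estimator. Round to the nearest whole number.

N ≈ 651

The marked fraction in the recapture sample should equal the marked fraction in the population: 25/236 = 69/N.
N = (69 × 236) / 25 = 16284 / 25 ≈ 651.4 → 651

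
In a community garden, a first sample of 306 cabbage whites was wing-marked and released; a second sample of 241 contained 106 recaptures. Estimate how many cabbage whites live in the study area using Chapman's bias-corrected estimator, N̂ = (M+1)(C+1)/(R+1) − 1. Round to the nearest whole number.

N ≈ 693

N̂ = (306+1)(241+1)/(106+1) − 1 = 307·242/107 − 1
= 74294/107 − 1 ≈ 694.3 − 1 ≈ 693.3 → 693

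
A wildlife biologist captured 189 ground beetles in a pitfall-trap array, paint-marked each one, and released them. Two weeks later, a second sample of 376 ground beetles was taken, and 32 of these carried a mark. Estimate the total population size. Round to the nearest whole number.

N ≈ 2221

N = (189 × 376) / 32 = 71064 / 32 ≈ 2220.8 → 2221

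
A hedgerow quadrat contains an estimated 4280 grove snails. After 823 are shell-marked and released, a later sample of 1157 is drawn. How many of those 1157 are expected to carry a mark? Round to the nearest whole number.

Expected recaptures E[R] = M·C / N.
E[R] = 823 × 1157 / 4280 = 952211 / 4280 ≈ 222.48 → 222

expected recaptures ≈ 222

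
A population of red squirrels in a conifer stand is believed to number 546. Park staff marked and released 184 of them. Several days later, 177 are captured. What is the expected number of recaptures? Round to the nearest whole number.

The marked fraction of the population is 184/546, so in a sample of 177 expect C·(M/N) marked.
E[R] = 184 × 177 / 546 = 32568 / 546 ≈ 59.6 → 60

expected recaptures ≈ 60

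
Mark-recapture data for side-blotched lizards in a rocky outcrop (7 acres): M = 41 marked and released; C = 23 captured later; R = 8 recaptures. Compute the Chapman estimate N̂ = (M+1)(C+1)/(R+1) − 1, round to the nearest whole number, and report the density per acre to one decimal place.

N̂ = 42·24/9 − 1 = 1008/9 − 1 = 111
Density = N̂ / area = 111 / 7 ≈ 15.86 → 15.9 per acre

density ≈ 15.9 side-blotched lizards per acre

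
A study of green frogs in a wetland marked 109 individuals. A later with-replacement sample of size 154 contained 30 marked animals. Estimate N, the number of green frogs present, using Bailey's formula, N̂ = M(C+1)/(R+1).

N = 545

N̂ = 109·(154+1)/(30+1) = 109·155/31 = 16895/31 = 545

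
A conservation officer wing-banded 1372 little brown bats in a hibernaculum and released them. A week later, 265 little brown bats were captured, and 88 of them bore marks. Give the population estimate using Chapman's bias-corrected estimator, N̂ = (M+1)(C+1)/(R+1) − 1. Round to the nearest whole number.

N ≈ 4103

N̂ = (1372+1)(265+1)/(88+1) − 1 = 1373·266/89 − 1
= 365218/89 − 1 ≈ 4103.6 − 1 ≈ 4102.6 → 4103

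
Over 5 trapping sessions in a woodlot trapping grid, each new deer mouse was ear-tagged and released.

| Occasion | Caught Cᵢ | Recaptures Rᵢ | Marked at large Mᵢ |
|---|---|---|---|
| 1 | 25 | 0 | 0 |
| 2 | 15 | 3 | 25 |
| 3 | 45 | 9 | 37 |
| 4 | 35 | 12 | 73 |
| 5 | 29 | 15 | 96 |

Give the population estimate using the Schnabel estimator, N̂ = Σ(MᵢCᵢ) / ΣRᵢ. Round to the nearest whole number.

N ≈ 189

Σ MᵢCᵢ = 0·25 + 25·15 + 37·45 + 73·35 + 96·29 = 0 + 375 + 1665 + 2555 + 2784 = 7379
Σ Rᵢ = 0 + 3 + 9 + 12 + 15 = 39
N̂ = 7379 / 39 ≈ 189.2 → 189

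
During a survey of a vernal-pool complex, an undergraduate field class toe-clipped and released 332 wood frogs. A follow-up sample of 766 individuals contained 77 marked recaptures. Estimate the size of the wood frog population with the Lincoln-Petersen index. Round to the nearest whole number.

N ≈ 3303

N = (332 × 766) / 77 = 254312 / 77 ≈ 3302.8 → 3303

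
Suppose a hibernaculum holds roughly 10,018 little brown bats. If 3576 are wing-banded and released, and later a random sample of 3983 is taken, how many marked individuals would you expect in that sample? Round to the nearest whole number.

The marked fraction of the population is 3576/10018, so in a sample of 3983 expect C·(M/N) marked.
E[R] = 3576 × 3983 / 10018 = 14243208 / 10018 ≈ 1421.8 → 1422

expected recaptures ≈ 1422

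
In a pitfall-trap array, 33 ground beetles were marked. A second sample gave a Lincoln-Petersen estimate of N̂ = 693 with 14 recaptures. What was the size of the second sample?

C = 294

From N = M·C/R: C = N·R / M = 693·14 / 33 = 9702 / 33 = 294.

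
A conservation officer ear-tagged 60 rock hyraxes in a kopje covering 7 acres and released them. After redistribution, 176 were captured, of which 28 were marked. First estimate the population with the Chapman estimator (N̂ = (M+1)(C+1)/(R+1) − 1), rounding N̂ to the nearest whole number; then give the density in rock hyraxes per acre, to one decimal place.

N̂ = 61·177/29 − 1 = 10797/29 − 1 ≈ 371.3 → 371
Density = N̂ / area = 371 / 7 = 53.0 per acre

density ≈ 53.0 rock hyraxes per acre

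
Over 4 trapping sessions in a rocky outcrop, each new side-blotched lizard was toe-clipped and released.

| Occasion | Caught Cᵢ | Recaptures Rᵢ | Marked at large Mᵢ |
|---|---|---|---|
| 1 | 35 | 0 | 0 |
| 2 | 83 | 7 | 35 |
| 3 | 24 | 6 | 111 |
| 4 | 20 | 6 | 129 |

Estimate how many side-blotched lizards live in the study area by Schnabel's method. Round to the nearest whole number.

Σ MᵢCᵢ = 0·35 + 35·83 + 111·24 + 129·20 = 0 + 2905 + 2664 + 2580 = 8149
Σ Rᵢ = 0 + 7 + 6 + 6 = 19
N̂ = 8149 / 19 ≈ 428.9 → 429

N ≈ 429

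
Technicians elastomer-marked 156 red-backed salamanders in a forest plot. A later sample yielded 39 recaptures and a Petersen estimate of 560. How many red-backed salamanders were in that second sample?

C = 140

From N = M·C/R: C = N·R / M = 560·39 / 156 = 21840 / 156 = 140.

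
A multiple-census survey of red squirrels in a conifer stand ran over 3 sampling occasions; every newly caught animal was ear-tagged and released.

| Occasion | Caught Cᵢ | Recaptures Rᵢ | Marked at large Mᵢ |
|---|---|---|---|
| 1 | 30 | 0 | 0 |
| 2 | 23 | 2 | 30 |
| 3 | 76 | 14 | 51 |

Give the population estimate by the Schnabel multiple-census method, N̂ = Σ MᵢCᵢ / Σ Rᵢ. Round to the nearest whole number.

N ≈ 285

Σ MᵢCᵢ = 0·30 + 30·23 + 51·76 = 0 + 690 + 3876 = 4566
Σ Rᵢ = 0 + 2 + 14 = 16
N̂ = 4566 / 16 ≈ 285.4 → 285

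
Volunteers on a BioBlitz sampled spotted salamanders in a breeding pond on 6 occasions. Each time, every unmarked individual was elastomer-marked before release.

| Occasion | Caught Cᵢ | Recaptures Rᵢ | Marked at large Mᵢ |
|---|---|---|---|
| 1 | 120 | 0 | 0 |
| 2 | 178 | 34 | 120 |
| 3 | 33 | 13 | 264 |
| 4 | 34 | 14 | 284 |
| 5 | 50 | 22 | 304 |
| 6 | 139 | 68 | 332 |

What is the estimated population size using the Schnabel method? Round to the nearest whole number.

Σ MᵢCᵢ = 0·120 + 120·178 + 264·33 + 284·34 + 304·50 + 332·139 = 0 + 21360 + 8712 + 9656 + 15200 + 46148 = 101076
Σ Rᵢ = 0 + 34 + 13 + 14 + 22 + 68 = 151
N̂ = 101076 / 151 ≈ 669.4 → 669

N ≈ 669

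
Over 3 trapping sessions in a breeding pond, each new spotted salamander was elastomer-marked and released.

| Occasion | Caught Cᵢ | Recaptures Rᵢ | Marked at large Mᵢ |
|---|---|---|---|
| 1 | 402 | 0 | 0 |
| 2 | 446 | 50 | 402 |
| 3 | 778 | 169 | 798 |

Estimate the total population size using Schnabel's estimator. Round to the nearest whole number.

N ≈ 3654

Σ MᵢCᵢ = 0·402 + 402·446 + 798·778 = 0 + 179292 + 620844 = 800136
Σ Rᵢ = 0 + 50 + 169 = 219
N̂ = 800136 / 219 ≈ 3653.6 → 3654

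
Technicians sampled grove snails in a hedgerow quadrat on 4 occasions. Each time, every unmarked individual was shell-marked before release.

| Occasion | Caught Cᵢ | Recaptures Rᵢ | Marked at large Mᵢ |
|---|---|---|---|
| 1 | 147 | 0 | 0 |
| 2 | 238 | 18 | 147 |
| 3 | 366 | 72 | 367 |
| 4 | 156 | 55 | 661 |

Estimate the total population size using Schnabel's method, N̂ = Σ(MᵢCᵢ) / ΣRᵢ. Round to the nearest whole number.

Σ MᵢCᵢ = 0·147 + 147·238 + 367·366 + 661·156 = 0 + 34986 + 134322 + 103116 = 272424
Σ Rᵢ = 0 + 18 + 72 + 55 = 145
N̂ = 272424 / 145 ≈ 1878.8 → 1879

N ≈ 1879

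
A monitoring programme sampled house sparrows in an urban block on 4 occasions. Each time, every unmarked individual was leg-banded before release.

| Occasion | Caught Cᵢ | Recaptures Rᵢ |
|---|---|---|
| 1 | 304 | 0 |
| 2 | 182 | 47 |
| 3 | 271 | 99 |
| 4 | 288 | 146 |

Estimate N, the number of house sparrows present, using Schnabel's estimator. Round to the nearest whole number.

N ≈ 1200

Marked at large before each occasion: Mᵢ = Σⱼ<ᵢ (Cⱼ − Rⱼ) → M1=0, M2=304, M3=439, M4=611
Σ MᵢCᵢ = 0·304 + 304·182 + 439·271 + 611·288 = 0 + 55328 + 118969 + 175968 = 350265
Σ Rᵢ = 0 + 47 + 99 + 146 = 292
N̂ = 350265 / 292 ≈ 1199.5 → 1200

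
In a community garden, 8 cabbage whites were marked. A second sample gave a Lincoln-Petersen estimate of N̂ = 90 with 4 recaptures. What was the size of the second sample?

From N = M·C/R: C = N·R / M = 90·4 / 8 = 360 / 8 = 45.

C = 45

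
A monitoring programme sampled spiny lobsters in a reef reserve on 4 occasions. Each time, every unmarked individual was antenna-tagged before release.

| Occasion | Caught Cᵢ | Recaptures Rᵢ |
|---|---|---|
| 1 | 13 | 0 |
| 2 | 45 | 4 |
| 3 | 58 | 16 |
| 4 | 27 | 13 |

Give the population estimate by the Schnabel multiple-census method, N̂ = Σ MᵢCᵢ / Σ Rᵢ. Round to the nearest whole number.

Marked at large before each occasion: Mᵢ = Σⱼ<ᵢ (Cⱼ − Rⱼ) → M1=0, M2=13, M3=54, M4=96
Σ MᵢCᵢ = 0·13 + 13·45 + 54·58 + 96·27 = 0 + 585 + 3132 + 2592 = 6309
Σ Rᵢ = 0 + 4 + 16 + 13 = 33
N̂ = 6309 / 33 ≈ 191.2 → 191

N ≈ 191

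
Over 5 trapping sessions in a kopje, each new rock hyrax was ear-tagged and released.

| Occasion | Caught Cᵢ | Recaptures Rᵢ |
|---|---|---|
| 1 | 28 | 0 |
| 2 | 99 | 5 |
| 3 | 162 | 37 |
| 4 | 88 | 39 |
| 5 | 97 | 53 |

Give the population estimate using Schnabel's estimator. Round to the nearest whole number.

N ≈ 545

Marked at large before each occasion: Mᵢ = Σⱼ<ᵢ (Cⱼ − Rⱼ) → M1=0, M2=28, M3=122, M4=247, M5=296
Σ MᵢCᵢ = 0·28 + 28·99 + 122·162 + 247·88 + 296·97 = 0 + 2772 + 19764 + 21736 + 28712 = 72984
Σ Rᵢ = 0 + 5 + 37 + 39 + 53 = 134
N̂ = 72984 / 134 ≈ 544.7 → 545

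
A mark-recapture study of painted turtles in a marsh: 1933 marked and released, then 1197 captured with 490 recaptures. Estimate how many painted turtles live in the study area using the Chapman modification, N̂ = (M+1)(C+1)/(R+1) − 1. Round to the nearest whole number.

N ≈ 4718

N̂ = (1933+1)(1197+1)/(490+1) − 1 = 1934·1198/491 − 1
= 2316932/491 − 1 ≈ 4718.8 − 1 ≈ 4717.8 → 4718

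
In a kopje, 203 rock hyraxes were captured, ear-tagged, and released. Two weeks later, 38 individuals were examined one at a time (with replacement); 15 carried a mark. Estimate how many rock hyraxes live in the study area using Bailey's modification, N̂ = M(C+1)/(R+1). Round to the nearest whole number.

N̂ = 203·(38+1)/(15+1) = 203·39/16 = 7917/16 ≈ 494.8 → 495

N ≈ 495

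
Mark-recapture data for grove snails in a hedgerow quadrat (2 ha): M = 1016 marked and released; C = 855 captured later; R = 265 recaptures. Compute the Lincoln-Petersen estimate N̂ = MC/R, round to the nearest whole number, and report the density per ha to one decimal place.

density ≈ 1639.0 grove snails per ha

N̂ = 1016·855/265 = 868680/265 ≈ 3278.0 → 3278
Density = N̂ / area = 3278 / 2 = 1639.0 per ha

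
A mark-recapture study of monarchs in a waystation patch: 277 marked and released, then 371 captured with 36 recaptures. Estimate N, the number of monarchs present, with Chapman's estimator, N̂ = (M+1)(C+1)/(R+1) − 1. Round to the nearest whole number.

N̂ = (277+1)(371+1)/(36+1) − 1 = 278·372/37 − 1
= 103416/37 − 1 ≈ 2795.0 − 1 ≈ 2794.0 → 2794

N ≈ 2794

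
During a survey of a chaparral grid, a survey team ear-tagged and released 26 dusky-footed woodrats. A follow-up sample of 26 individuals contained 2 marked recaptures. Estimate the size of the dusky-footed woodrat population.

The marked fraction in the recapture sample should equal the marked fraction in the population: 2/26 = 26/N.
N = (26 × 26) / 2 = 676 / 2 = 338

N = 338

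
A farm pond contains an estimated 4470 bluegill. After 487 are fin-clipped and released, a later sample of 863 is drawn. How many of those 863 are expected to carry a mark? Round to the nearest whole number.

expected recaptures ≈ 94

Expected recaptures E[R] = M·C / N.
E[R] = 487 × 863 / 4470 = 420281 / 4470 ≈ 94.0 → 94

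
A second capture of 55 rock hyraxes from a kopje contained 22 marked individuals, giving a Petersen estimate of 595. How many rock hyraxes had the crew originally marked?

From N = M·C/R: M = N·R / C = 595·22 / 55 = 13090 / 55 = 238.

M = 238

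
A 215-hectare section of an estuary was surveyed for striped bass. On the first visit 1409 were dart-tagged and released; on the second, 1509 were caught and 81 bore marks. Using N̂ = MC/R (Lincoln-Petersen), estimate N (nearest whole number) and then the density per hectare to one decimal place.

density ≈ 122.1 striped bass per hectare

N̂ = 1409·1509/81 = 2126181/81 ≈ 26249.1 → 26249
Density = N̂ / area = 26249 / 215 ≈ 122.09 → 122.1 per hectare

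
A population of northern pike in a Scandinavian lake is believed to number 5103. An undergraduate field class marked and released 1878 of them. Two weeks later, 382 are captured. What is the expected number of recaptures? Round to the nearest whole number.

The marked fraction of the population is 1878/5103, so in a sample of 382 expect C·(M/N) marked.
E[R] = 1878 × 382 / 5103 = 717396 / 5103 ≈ 140.6 → 141

expected recaptures ≈ 141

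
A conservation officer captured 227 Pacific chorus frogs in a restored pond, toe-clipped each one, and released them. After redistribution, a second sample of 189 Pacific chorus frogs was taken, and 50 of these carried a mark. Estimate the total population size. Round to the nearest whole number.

N ≈ 858

Lincoln-Petersen assumes M/N = R/C, so N = M·C / R.
N = (227 × 189) / 50 = 42903 / 50 ≈ 858.1 → 858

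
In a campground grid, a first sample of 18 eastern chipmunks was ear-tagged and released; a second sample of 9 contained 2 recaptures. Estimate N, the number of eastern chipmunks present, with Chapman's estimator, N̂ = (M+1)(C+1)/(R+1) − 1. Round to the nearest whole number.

N̂ = (18+1)(9+1)/(2+1) − 1 = 19·10/3 − 1
= 190/3 − 1 ≈ 63.3 − 1 ≈ 62.3 → 62

N ≈ 62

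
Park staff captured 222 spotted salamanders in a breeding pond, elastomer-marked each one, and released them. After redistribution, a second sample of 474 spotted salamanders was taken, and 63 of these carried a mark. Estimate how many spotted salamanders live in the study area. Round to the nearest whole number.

The marked fraction in the recapture sample should equal the marked fraction in the population: 63/474 = 222/N.
N = (222 × 474) / 63 = 105228 / 63 ≈ 1670.3 → 1670

N ≈ 1670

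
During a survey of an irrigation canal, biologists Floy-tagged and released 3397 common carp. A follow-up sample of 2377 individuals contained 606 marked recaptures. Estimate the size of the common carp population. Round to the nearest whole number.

N ≈ 13,325

Lincoln-Petersen assumes M/N = R/C, so N = M·C / R.
N = (3397 × 2377) / 606 = 8074669 / 606 ≈ 13324.5 → 13325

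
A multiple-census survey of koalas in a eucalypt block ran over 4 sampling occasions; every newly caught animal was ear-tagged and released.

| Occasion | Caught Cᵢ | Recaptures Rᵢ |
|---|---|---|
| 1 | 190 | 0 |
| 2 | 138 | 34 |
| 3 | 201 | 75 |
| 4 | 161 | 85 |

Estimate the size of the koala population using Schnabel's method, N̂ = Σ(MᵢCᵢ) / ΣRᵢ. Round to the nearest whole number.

Marked at large before each occasion: Mᵢ = Σⱼ<ᵢ (Cⱼ − Rⱼ) → M1=0, M2=190, M3=294, M4=420
Σ MᵢCᵢ = 0·190 + 190·138 + 294·201 + 420·161 = 0 + 26220 + 59094 + 67620 = 152934
Σ Rᵢ = 0 + 34 + 75 + 85 = 194
N̂ = 152934 / 194 ≈ 788.3 → 788

N ≈ 788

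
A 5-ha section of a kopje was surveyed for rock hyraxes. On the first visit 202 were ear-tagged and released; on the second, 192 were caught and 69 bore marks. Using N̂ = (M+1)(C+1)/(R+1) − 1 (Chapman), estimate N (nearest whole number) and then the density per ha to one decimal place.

density ≈ 111.8 rock hyraxes per ha

N̂ = 203·193/70 − 1 = 39179/70 − 1 ≈ 558.7 → 559
Density = N̂ / area = 559 / 5 ≈ 111.80 → 111.8 per ha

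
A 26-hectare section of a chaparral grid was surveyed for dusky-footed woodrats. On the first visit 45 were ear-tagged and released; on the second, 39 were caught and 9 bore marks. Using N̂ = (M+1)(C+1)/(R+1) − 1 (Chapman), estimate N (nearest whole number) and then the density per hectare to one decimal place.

density ≈ 7.0 dusky-footed woodrats per hectare

N̂ = 46·40/10 − 1 = 1840/10 − 1 = 183
Density = N̂ / area = 183 / 26 ≈ 7.04 → 7.0 per hectare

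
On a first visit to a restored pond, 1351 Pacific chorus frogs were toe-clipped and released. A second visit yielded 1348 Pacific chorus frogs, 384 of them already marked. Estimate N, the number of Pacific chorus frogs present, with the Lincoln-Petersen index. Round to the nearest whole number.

N ≈ 4743

N = (1351 × 1348) / 384 = 1821148 / 384 ≈ 4742.6 → 4743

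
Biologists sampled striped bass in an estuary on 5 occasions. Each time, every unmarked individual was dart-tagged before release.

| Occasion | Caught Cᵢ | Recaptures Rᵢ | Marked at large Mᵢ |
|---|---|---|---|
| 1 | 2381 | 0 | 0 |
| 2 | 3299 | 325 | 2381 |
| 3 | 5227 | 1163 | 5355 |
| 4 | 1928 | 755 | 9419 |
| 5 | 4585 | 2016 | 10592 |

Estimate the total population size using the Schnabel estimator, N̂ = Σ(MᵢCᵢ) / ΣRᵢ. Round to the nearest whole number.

Σ MᵢCᵢ = 0·2381 + 2381·3299 + 5355·5227 + 9419·1928 + 10592·4585 = 0 + 7854919 + 27990585 + 18159832 + 48564320 = 102569656
Σ Rᵢ = 0 + 325 + 1163 + 755 + 2016 = 4259
N̂ = 102569656 / 4259 ≈ 24083.0 → 24083

N ≈ 24,083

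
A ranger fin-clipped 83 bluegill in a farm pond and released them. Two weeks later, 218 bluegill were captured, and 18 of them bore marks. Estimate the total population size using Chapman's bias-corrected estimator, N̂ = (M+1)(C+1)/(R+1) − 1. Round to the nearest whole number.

N ≈ 967

N̂ = (83+1)(218+1)/(18+1) − 1 = 84·219/19 − 1
= 18396/19 − 1 ≈ 968.2 − 1 ≈ 967.2 → 967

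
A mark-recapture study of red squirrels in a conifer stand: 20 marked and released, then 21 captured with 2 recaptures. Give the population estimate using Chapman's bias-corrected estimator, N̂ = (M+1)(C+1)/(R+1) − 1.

N̂ = (20+1)(21+1)/(2+1) − 1 = 21·22/3 − 1
= 462/3 − 1 = 154 − 1 = 153

N = 153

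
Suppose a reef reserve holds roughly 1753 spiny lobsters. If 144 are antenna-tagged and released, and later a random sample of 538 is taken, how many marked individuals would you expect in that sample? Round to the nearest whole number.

The marked fraction of the population is 144/1753, so in a sample of 538 expect C·(M/N) marked.
E[R] = 144 × 538 / 1753 = 77472 / 1753 ≈ 44.2 → 44

expected recaptures ≈ 44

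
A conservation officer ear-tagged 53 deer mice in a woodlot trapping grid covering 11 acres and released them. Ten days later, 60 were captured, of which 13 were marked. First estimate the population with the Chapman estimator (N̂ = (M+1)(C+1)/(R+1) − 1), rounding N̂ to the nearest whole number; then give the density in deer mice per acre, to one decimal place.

density ≈ 21.3 deer mice per acre

N̂ = 54·61/14 − 1 = 3294/14 − 1 ≈ 234.3 → 234
Density = N̂ / area = 234 / 11 ≈ 21.27 → 21.3 per acre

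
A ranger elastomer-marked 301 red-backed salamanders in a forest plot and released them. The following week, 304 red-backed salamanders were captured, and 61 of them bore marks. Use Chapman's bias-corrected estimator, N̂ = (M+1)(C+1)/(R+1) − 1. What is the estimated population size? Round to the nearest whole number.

N̂ = (301+1)(304+1)/(61+1) − 1 = 302·305/62 − 1
= 92110/62 − 1 ≈ 1485.6 − 1 ≈ 1484.6 → 1485

N ≈ 1485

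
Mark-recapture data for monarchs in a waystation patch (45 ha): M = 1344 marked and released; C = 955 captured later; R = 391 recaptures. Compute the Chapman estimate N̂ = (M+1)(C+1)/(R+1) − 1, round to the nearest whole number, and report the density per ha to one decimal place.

density ≈ 72.9 monarchs per ha

N̂ = 1345·956/392 − 1 = 1285820/392 − 1 ≈ 3279.2 → 3279
Density = N̂ / area = 3279 / 45 ≈ 72.87 → 72.9 per ha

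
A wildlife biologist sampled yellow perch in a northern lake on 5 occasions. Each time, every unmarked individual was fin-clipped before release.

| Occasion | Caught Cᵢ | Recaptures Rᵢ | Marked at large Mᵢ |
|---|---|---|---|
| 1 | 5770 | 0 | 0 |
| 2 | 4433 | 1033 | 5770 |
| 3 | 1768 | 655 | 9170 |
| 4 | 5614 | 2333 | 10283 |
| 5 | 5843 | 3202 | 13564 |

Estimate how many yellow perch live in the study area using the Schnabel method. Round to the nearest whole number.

Σ MᵢCᵢ = 0·5770 + 5770·4433 + 9170·1768 + 10283·5614 + 13564·5843 = 0 + 25578410 + 16212560 + 57728762 + 79254452 = 178774184
Σ Rᵢ = 0 + 1033 + 655 + 2333 + 3202 = 7223
N̂ = 178774184 / 7223 ≈ 24750.7 → 24751

N ≈ 24,751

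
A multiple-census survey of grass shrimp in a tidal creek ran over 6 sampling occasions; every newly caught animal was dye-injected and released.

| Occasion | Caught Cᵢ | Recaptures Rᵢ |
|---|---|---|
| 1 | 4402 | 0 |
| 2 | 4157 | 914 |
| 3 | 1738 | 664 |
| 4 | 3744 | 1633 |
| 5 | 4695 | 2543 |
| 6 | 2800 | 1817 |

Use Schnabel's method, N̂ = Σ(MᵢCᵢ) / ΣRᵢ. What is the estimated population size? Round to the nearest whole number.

Marked at large before each occasion: Mᵢ = Σⱼ<ᵢ (Cⱼ − Rⱼ) → M1=0, M2=4402, M3=7645, M4=8719, M5=10830, M6=12982
Σ MᵢCᵢ = 0·4402 + 4402·4157 + 7645·1738 + 8719·3744 + 10830·4695 + 12982·2800 = 0 + 18299114 + 13287010 + 32643936 + 50846850 + 36349600 = 151426510
Σ Rᵢ = 0 + 914 + 664 + 1633 + 2543 + 1817 = 7571
N̂ = 151426510 / 7571 ≈ 20000.9 → 20001

N ≈ 20,001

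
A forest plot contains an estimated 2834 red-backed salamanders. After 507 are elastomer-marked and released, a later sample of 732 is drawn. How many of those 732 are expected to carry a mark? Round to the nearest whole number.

The marked fraction of the population is 507/2834, so in a sample of 732 expect C·(M/N) marked.
E[R] = 507 × 732 / 2834 = 371124 / 2834 ≈ 131.0 → 131

expected recaptures ≈ 131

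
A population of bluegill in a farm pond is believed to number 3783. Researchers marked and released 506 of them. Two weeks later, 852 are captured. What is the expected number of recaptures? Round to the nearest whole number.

Expected recaptures E[R] = M·C / N.
E[R] = 506 × 852 / 3783 = 431112 / 3783 ≈ 114.0 → 114

expected recaptures ≈ 114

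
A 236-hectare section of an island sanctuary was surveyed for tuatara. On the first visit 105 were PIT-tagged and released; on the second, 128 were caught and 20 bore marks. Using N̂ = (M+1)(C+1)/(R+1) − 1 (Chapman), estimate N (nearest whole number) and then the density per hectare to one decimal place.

density ≈ 2.8 tuatara per hectare

N̂ = 106·129/21 − 1 = 13674/21 − 1 ≈ 650.1 → 650
Density = N̂ / area = 650 / 236 ≈ 2.75 → 2.8 per hectare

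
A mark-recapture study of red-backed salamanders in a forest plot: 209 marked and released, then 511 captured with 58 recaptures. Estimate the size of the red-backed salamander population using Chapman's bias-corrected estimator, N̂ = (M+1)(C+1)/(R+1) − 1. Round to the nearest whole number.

N ≈ 1821

N̂ = (209+1)(511+1)/(58+1) − 1 = 210·512/59 − 1
= 107520/59 − 1 ≈ 1822.4 − 1 ≈ 1821.4 → 1821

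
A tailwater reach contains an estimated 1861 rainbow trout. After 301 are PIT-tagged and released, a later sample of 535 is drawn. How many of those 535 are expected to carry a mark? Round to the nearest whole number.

The marked fraction of the population is 301/1861, so in a sample of 535 expect C·(M/N) marked.
E[R] = 301 × 535 / 1861 = 161035 / 1861 ≈ 86.5 → 87

expected recaptures ≈ 87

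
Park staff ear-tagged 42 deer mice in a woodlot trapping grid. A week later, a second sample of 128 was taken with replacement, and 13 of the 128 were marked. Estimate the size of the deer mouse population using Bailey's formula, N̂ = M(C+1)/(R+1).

N = 387

N̂ = 42·(128+1)/(13+1) = 42·129/14 = 5418/14 = 387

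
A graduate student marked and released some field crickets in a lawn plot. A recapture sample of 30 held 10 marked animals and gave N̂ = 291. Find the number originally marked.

M = 97

From N = M·C/R: M = N·R / C = 291·10 / 30 = 2910 / 30 = 97.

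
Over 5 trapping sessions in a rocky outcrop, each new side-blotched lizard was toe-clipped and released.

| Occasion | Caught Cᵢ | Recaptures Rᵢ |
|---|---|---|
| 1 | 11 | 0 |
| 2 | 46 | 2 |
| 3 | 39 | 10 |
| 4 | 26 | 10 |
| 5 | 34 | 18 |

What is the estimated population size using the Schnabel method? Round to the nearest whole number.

N ≈ 206

Marked at large before each occasion: Mᵢ = Σⱼ<ᵢ (Cⱼ − Rⱼ) → M1=0, M2=11, M3=55, M4=84, M5=100
Σ MᵢCᵢ = 0·11 + 11·46 + 55·39 + 84·26 + 100·34 = 0 + 506 + 2145 + 2184 + 3400 = 8235
Σ Rᵢ = 0 + 2 + 10 + 10 + 18 = 40
N̂ = 8235 / 40 ≈ 205.9 → 206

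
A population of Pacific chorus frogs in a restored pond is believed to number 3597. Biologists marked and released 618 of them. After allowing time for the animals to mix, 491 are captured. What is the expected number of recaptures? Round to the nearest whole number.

The marked fraction of the population is 618/3597, so in a sample of 491 expect C·(M/N) marked.
E[R] = 618 × 491 / 3597 = 303438 / 3597 ≈ 84.4 → 84

expected recaptures ≈ 84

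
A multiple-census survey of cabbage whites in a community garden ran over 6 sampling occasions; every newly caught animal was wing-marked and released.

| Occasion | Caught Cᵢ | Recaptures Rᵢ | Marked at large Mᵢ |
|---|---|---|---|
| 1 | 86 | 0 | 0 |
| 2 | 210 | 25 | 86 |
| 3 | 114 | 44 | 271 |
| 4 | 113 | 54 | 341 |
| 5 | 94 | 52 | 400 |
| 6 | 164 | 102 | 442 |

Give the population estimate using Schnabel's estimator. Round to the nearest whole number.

N ≈ 713

Σ MᵢCᵢ = 0·86 + 86·210 + 271·114 + 341·113 + 400·94 + 442·164 = 0 + 18060 + 30894 + 38533 + 37600 + 72488 = 197575
Σ Rᵢ = 0 + 25 + 44 + 54 + 52 + 102 = 277
N̂ = 197575 / 277 ≈ 713.3 → 713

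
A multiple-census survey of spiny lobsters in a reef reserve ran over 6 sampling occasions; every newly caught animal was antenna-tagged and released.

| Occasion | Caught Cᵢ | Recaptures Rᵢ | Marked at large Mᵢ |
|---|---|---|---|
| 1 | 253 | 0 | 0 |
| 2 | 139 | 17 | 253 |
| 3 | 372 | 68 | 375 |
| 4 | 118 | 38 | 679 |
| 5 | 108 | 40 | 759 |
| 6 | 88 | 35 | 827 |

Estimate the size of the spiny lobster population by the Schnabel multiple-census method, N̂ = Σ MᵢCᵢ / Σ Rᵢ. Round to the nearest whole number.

N ≈ 2068

Σ MᵢCᵢ = 0·253 + 253·139 + 375·372 + 679·118 + 759·108 + 827·88 = 0 + 35167 + 139500 + 80122 + 81972 + 72776 = 409537
Σ Rᵢ = 0 + 17 + 68 + 38 + 40 + 35 = 198
N̂ = 409537 / 198 ≈ 2068.4 → 2068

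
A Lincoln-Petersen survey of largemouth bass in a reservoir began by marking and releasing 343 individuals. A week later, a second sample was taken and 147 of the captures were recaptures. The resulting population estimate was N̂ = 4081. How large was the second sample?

C = 1749

From N = M·C/R: C = N·R / M = 4081·147 / 343 = 599907 / 343 = 1749.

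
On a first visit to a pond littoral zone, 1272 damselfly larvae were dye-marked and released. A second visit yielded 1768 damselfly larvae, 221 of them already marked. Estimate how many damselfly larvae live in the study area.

N = (1272 × 1768) / 221 = 2248896 / 221 = 10176

N = 10,176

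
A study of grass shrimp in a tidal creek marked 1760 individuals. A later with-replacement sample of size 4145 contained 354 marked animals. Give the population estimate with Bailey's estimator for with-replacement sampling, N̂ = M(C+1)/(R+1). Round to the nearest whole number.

N ≈ 20,555

N̂ = 1760·(4145+1)/(354+1) = 1760·4146/355 = 7296960/355 ≈ 20554.8 → 20555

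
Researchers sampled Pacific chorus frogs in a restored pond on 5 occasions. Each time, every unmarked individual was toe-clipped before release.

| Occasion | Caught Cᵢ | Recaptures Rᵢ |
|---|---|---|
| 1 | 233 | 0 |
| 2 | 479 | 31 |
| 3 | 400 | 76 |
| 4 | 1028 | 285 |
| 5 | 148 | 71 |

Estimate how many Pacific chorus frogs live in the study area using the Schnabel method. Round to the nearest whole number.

Marked at large before each occasion: Mᵢ = Σⱼ<ᵢ (Cⱼ − Rⱼ) → M1=0, M2=233, M3=681, M4=1005, M5=1748
Σ MᵢCᵢ = 0·233 + 233·479 + 681·400 + 1005·1028 + 1748·148 = 0 + 111607 + 272400 + 1033140 + 258704 = 1675851
Σ Rᵢ = 0 + 31 + 76 + 285 + 71 = 463
N̂ = 1675851 / 463 ≈ 3619.5 → 3620

N ≈ 3620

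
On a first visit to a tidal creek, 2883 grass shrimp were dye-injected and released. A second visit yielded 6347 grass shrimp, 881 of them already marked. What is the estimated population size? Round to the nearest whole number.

The marked fraction in the recapture sample should equal the marked fraction in the population: 881/6347 = 2883/N.
N = (2883 × 6347) / 881 = 18298401 / 881 ≈ 20770.0 → 20770

N ≈ 20,770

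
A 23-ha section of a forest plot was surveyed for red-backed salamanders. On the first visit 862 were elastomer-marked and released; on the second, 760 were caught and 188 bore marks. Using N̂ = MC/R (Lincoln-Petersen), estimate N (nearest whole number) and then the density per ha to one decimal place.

N̂ = 862·760/188 = 655120/188 ≈ 3484.7 → 3485
Density = N̂ / area = 3485 / 23 ≈ 151.52 → 151.5 per ha

density ≈ 151.5 red-backed salamanders per ha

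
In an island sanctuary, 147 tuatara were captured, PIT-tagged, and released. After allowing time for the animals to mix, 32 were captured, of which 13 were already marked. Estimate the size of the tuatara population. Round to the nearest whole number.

N ≈ 362

The marked fraction in the recapture sample should equal the marked fraction in the population: 13/32 = 147/N.
N = (147 × 32) / 13 = 4704 / 13 ≈ 361.8 → 362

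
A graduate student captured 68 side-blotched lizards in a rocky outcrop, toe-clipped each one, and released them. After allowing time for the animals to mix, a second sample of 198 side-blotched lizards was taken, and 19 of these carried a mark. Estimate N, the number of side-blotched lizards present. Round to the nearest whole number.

N = (68 × 198) / 19 = 13464 / 19 ≈ 708.6 → 709

N ≈ 709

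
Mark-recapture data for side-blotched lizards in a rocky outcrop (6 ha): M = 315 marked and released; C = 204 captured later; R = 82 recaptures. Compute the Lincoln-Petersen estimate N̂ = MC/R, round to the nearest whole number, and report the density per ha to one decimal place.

N̂ = 315·204/82 = 64260/82 ≈ 783.7 → 784
Density = N̂ / area = 784 / 6 ≈ 130.67 → 130.7 per ha

density ≈ 130.7 side-blotched lizards per ha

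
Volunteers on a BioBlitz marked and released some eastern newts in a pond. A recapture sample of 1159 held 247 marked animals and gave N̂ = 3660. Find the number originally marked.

M = 780

From N = M·C/R: M = N·R / C = 3660·247 / 1159 = 904020 / 1159 = 780.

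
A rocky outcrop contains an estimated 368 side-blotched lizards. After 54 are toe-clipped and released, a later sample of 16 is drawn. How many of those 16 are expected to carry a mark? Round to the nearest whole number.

Expected recaptures E[R] = M·C / N.
E[R] = 54 × 16 / 368 = 864 / 368 ≈ 2.3 → 2

expected recaptures ≈ 2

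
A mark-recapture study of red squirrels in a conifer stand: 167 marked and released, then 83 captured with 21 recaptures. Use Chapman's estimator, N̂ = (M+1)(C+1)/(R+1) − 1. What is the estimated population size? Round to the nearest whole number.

N ≈ 640

N̂ = (167+1)(83+1)/(21+1) − 1 = 168·84/22 − 1
= 14112/22 − 1 ≈ 641.45 − 1 ≈ 640.45 → 640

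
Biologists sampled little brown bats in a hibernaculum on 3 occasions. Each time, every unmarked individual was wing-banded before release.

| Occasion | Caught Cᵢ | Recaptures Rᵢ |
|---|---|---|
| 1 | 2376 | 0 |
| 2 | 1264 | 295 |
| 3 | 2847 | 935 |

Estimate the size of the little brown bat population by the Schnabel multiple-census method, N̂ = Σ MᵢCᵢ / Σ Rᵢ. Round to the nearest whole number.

Marked at large before each occasion: Mᵢ = Σⱼ<ᵢ (Cⱼ − Rⱼ) → M1=0, M2=2376, M3=3345
Σ MᵢCᵢ = 0·2376 + 2376·1264 + 3345·2847 = 0 + 3003264 + 9523215 = 12526479
Σ Rᵢ = 0 + 295 + 935 = 1230
N̂ = 12526479 / 1230 ≈ 10184.1 → 10184

N ≈ 10,184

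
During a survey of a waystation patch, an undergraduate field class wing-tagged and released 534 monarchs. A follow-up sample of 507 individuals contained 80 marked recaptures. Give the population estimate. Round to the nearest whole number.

Lincoln-Petersen assumes M/N = R/C, so N = M·C / R.
N = (534 × 507) / 80 = 270738 / 80 ≈ 3384.2 → 3384

N ≈ 3384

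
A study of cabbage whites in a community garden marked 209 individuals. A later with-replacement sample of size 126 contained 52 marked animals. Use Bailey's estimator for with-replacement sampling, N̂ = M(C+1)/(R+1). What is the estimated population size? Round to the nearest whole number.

N ≈ 501

N̂ = 209·(126+1)/(52+1) = 209·127/53 = 26543/53 ≈ 500.8 → 501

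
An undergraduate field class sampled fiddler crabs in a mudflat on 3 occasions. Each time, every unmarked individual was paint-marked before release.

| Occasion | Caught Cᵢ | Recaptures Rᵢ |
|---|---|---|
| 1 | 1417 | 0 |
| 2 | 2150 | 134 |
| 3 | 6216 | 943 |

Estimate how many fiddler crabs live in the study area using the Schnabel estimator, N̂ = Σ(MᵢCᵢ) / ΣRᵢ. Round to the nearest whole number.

Marked at large before each occasion: Mᵢ = Σⱼ<ᵢ (Cⱼ − Rⱼ) → M1=0, M2=1417, M3=3433
Σ MᵢCᵢ = 0·1417 + 1417·2150 + 3433·6216 = 0 + 3046550 + 21339528 = 24386078
Σ Rᵢ = 0 + 134 + 943 = 1077
N̂ = 24386078 / 1077 ≈ 22642.6 → 22643

N ≈ 22,643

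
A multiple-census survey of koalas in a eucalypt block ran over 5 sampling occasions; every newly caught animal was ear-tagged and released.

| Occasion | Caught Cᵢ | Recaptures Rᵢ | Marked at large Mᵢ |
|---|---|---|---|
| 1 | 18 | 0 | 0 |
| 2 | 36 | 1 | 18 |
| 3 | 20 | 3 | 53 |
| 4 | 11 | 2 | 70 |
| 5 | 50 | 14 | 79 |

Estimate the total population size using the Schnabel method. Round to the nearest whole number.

N ≈ 321

Σ MᵢCᵢ = 0·18 + 18·36 + 53·20 + 70·11 + 79·50 = 0 + 648 + 1060 + 770 + 3950 = 6428
Σ Rᵢ = 0 + 1 + 3 + 2 + 14 = 20
N̂ = 6428 / 20 ≈ 321.4 → 321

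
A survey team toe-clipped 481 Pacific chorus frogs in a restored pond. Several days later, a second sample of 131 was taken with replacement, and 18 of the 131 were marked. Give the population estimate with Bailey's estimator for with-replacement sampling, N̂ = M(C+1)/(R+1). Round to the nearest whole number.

N̂ = 481·(131+1)/(18+1) = 481·132/19 = 63492/19 ≈ 3341.7 → 3342

N ≈ 3342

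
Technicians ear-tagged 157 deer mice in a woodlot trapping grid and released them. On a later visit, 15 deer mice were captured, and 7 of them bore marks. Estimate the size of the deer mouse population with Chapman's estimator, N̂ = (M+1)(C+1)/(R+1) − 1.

N = 315

N̂ = (157+1)(15+1)/(7+1) − 1 = 158·16/8 − 1
= 2528/8 − 1 = 316 − 1 = 315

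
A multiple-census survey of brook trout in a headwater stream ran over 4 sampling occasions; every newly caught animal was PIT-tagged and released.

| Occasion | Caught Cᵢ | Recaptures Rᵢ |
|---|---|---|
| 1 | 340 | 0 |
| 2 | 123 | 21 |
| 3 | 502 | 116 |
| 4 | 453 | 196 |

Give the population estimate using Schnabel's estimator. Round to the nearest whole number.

Marked at large before each occasion: Mᵢ = Σⱼ<ᵢ (Cⱼ − Rⱼ) → M1=0, M2=340, M3=442, M4=828
Σ MᵢCᵢ = 0·340 + 340·123 + 442·502 + 828·453 = 0 + 41820 + 221884 + 375084 = 638788
Σ Rᵢ = 0 + 21 + 116 + 196 = 333
N̂ = 638788 / 333 ≈ 1918.3 → 1918

N ≈ 1918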